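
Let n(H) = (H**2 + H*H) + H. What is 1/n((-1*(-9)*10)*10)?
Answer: 1/1620900 ≈ 6.1694e-7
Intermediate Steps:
n(H) = H + 2*H**2 (n(H) = (H**2 + H**2) + H = 2*H**2 + H = H + 2*H**2)
1/n((-1*(-9)*10)*10) = 1/(((-1*(-9)*10)*10)*(1 + 2*((-1*(-9)*10)*10))) = 1/(((9*10)*10)*(1 + 2*((9*10)*10))) = 1/((90*10)*(1 + 2*(90*10))) = 1/(900*(1 + 2*900)) = 1/(900*(1 + 1800)) = 1/(900*1801) = 1/1620900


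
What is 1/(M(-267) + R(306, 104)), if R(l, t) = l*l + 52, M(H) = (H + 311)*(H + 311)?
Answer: 1/95624 ≈ 1.0458e-5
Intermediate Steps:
M(H) = (311 + H)² (M(H) = (311 + H)*(311 + H) = (311 + H)²)
R(l, t) = 52 + l² (R(l, t) = l² + 52 = 52 + l²)
1/(M(-267) + R(306, 104)) = 1/((311 - 267)² + (52 + 306²)) = 1/(44² + (52 + 93636)) = 1/(1936 + 93688) = 1/95624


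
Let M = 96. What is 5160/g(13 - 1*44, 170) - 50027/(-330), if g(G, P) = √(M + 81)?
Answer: 50027/330 + 1720*√177/59 ≈ 539.45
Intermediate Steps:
g(G, P) = √177 (g(G, P) = √(96 + 81) = √177)
5160/g(13 - 1*44, 170) - 50027/(-330) = 5160/(√177) - 50027/(-330) = 5160*(√177/177) - 50027*(-1/330) = 1720*√177/59 + 50027/330 = 50027/330 + 1720*√177/59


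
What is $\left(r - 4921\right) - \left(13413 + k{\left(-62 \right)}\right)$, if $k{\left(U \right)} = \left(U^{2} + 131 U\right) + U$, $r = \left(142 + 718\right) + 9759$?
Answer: $-3375$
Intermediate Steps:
$r = 10619$ ($r = 860 + 9759 = 10619$)
$k{\left(U \right)} = U^{2} + 132 U$
$\left(r - 4921\right) - \left(13413 + k{\left(-62 \right)}\right) = \left(10619 - 4921\right) - \left(13413 - 62 \left(132 - 62\right)\right) = 5698 - \left(13413 - 4340\right) = 5698 - 9073 = -3375$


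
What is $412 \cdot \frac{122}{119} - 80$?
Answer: $\frac{40744}{119} \approx 342.39$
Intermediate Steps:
$412 \cdot \frac{122}{119} - 80 = \frac{50264}{119} - 80 = \frac{40744}{119}$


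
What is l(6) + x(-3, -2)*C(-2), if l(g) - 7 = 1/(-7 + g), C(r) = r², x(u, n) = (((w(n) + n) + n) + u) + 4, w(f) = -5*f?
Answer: 34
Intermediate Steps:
x(u, n) = 4 + u - 3*n (x(u, n) = (((-5*n + n) + n) + u) + 4 = ((-4*n + n) + u) + 4 = (-3*n + u) + 4 = (u - 3*n) + 4 = 4 + u - 3*n)
l(g) = 7 + 1/(-7 + g)
l(6) + x(-3, -2)*C(-2) = (-48 + 7*6)/(-7 + 6) + (4 - 3 - 3*(-2))*(-2)² = (-48 + 42)/(-1) + (4 - 3 + 6)*4 = -1*(-6) + 7*4 = 6 + 28 = 34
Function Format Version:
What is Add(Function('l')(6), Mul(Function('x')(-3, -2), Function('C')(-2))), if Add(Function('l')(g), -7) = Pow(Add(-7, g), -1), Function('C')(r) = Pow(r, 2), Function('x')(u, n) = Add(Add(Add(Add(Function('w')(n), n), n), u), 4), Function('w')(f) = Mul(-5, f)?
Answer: 34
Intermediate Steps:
Function('x')(u, n) = Add(4, u, Mul(-3, n)) (Function('x')(u, n) = Add(Add(Add(Add(Mul(-5, n), n), n), u), 4) = Add(Add(Add(Mul(-4, n), n), u), 4) = Add(Add(Mul(-3, n), u), 4) = Add(Add(u, Mul(-3, n)), 4) = Add(4, u, Mul(-3, n)))
Function('l')(g) = Add(7, Pow(Add(-7, g), -1))
Add(Function('l')(6), Mul(Function('x')(-3, -2), Function('C')(-2))) = Add(Mul(Pow(Add(-7, 6), -1), Add(-48, Mul(7, 6))), Mul(Add(4, -3, Mul(-3, -2)), Pow(-2, 2))) = Add(Mul(Pow(-1, -1), Add(-48, 42)), Mul(Add(4, -3, 6), 4)) = Add(Mul(-1, -6), Mul(7, 4)) = Add(6, 28) = 34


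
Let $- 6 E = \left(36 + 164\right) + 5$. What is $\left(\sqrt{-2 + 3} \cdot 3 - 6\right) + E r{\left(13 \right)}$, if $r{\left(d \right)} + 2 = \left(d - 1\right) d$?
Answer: $- \frac{15794}{3} \approx -5264.7$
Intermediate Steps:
$r{\left(d \right)} = -2 + d \left(-1 + d\right)$ ($r{\left(d \right)} = -2 + \left(d - 1\right) d = -2 + \left(-1 + d\right) d = -2 + d \left(-1 + d\right)$)
$E = - \frac{205}{6}$ ($E = - \frac{\left(36 + 164\right) + 5}{6} = - \frac{200 + 5}{6} = \left(- \frac{1}{6}\right) 205 = - \frac{205}{6} \approx -34.167$)
$\left(\sqrt{-2 + 3} \cdot 3 - 6\right) + E r{\left(13 \right)} = \left(\sqrt{-2 + 3} \cdot 3 - 6\right) - \frac{205 \left(-2 + 13^{2} - 13\right)}{6} = \left(\sqrt{1} \cdot 3 - 6\right) - \frac{205 \left(-2 + 169 - 13\right)}{6} = \left(1 \cdot 3 - 6\right) - \frac{15785}{3} = \left(3 - 6\right) - \frac{15785}{3} = -3 - \frac{15785}{3} = - \frac{15794}{3}$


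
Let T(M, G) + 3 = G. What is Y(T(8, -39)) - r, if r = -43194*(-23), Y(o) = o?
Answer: -993504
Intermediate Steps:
T(M, G) = -3 + G
r = 993462
Y(T(8, -39)) - r = (-3 - 39) - 1*993462 = -42 - 993462 = -993504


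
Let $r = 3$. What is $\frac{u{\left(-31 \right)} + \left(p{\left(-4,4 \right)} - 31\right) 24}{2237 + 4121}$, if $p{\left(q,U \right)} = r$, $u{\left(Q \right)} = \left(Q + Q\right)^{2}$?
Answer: $\frac{1586}{3179} \approx 0.4989$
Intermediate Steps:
$u{\left(Q \right)} = 4 Q^{2}$ ($u{\left(Q \right)} = \left(2 Q\right)^{2} = 4 Q^{2}$)
$p{\left(q,U \right)} = 3$
$\frac{u{\left(-31 \right)} + \left(p{\left(-4,4 \right)} - 31\right) 24}{2237 + 4121} = \frac{4 \left(-31\right)^{2} + \left(3 - 31\right) 24}{2237 + 4121} = \frac{4 \cdot 961 - 672}{6358} = \left(3844 - 672\right) \frac{1}{6358} = 3172 \cdot \frac{1}{6358} = \frac{1586}{3179}$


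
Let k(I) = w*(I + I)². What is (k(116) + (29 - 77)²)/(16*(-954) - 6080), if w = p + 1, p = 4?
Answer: -8482/667 ≈ -12.717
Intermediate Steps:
w = 5 (w = 4 + 1 = 5)
k(I) = 20*I² (k(I) = 5*(I + I)² = 5*(2*I)² = 5*(4*I²) = 20*I²)
(k(116) + (29 - 77)²)/(16*(-954) - 6080) = (20*116² + (29 - 77)²)/(16*(-954) - 6080) = (20*13456 + (-48)²)/(-15264 - 6080) = (269120 + 2304)/(-21344) = 271424*(-1/21344) = -8482/667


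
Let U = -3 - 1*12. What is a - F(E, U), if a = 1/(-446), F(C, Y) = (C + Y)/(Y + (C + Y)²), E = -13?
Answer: 11719/342974 ≈ 0.034169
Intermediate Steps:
U = -15 (U = -3 - 12 = -15)
F(C, Y) = (C + Y)/(Y + (C + Y)²)
a = -1/446 ≈ -0.0022422
a - F(E, U) = -1/446 - (-13 - 15)/(-15 + (-13 - 15)²) = -1/446 - (-28)/(-15 + (-28)²) = -1/446 - (-28)/(-15 + 784) = -1/446 - (-28)/769 = -1/446 - 1*(-28/769) = -1/446 + 28/769 = 11719/342974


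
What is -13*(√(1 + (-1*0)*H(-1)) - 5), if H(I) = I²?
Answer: 52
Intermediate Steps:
-13*(√(1 + (-1*0)*H(-1)) - 5) = -13*(√(1 - 1*0*(-1)²) - 5) = -13*(√(1 + 0*1) - 5) = -13*(√(1 + 0) - 5) = -13*(√1 - 5) = -13*(1 - 5) = -13*(-4) = 52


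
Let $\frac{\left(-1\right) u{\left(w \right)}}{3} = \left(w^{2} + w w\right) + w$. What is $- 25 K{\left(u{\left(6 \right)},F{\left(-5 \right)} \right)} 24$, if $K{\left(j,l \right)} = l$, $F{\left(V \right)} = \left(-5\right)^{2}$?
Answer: $-15000$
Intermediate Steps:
$F{\left(V \right)} = 25$
$u{\left(w \right)} = - 6 w^{2} - 3 w$ ($u{\left(w \right)} = - 3 \left(\left(w^{2} + w w\right) + w\right) = - 3 \left(\left(w^{2} + w^{2}\right) + w\right) = - 3 \left(2 w^{2} + w\right) = - 3 \left(w + 2 w^{2}\right) = - 6 w^{2} - 3 w$)
$- 25 K{\left(u{\left(6 \right)},F{\left(-5 \right)} \right)} 24 = \left(-25\right) 25 \cdot 24 = \left(-625\right) 24 = -15000$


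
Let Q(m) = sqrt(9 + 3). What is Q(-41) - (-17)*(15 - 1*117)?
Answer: -1734 + 2*sqrt(3) ≈ -1730.5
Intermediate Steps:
Q(m) = 2*sqrt(3) (Q(m) = sqrt(12) = 2*sqrt(3))
Q(-41) - (-17)*(15 - 1*117) = 2*sqrt(3) - (-17)*(15 - 1*117) = 2*sqrt(3) - (-17)*(15 - 117) = 2*sqrt(3) - (-17)*(-102) = 2*sqrt(3) - 1*1734 = 2*sqrt(3) - 1734 = -1734 + 2*sqrt(3)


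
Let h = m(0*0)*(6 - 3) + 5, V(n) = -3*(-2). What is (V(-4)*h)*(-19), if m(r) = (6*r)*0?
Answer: -570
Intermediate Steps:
V(n) = 6
m(r) = 0
h = 5 (h = 0*(6 - 3) + 5 = 0*3 + 5 = 0 + 5 = 5)
(V(-4)*h)*(-19) = (6*5)*(-19) = 30*(-19) = -570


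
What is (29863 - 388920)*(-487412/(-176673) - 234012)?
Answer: 14844534721911848/176673 ≈ 8.4023e+10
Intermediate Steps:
(29863 - 388920)*(-487412/(-176673) - 234012) = -359057*(-487412*(-1/176673) - 234012) = -359057*(487412/176673 - 234012) = -359057*(-41343114664/176673) = 14844534721911848/176673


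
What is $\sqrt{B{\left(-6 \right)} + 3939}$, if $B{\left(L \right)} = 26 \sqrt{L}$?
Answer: $\sqrt{3939 + 26 i \sqrt{6}} \approx 62.763 + 0.5074 i$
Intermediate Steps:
$\sqrt{B{\left(-6 \right)} + 3939} = \sqrt{26 \sqrt{-6} + 3939} = \sqrt{26 i \sqrt{6} + 3939} = \sqrt{3939 + 26 i \sqrt{6}}$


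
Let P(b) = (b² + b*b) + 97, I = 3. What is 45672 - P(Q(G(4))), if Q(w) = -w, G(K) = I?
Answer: 45557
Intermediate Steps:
G(K) = 3
P(b) = 97 + 2*b² (P(b) = (b² + b²) + 97 = 2*b² + 97 = 97 + 2*b²)
45672 - P(Q(G(4))) = 45672 - (97 + 2*(-1*3)²) = 45672 - (97 + 2*(-3)²) = 45672 - (97 + 2*9) = 45672 - (97 + 18) = 45672 - 1*115 = 45672 - 115 = 45557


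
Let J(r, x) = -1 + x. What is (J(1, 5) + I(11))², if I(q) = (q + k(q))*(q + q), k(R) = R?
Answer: 238144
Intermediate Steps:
I(q) = 4*q² (I(q) = (q + q)*(q + q) = (2*q)*(2*q) = 4*q²)
(J(1, 5) + I(11))² = ((-1 + 5) + 4*11²)² = (4 + 4*121)² = (4 + 484)² = 488² = 238144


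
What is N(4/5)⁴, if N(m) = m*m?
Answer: 65536/390625 ≈ 0.16777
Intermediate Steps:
N(m) = m²
N(4/5)⁴ = ((4/5)²)⁴ = ((4*(⅕))²)⁴ = ((⅘)²)⁴ = (16/25)⁴ = 65536/390625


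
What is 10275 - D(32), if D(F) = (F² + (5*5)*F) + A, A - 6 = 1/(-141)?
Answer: 1190746/141 ≈ 8445.0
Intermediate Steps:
A = 845/141 (A = 6 + 1/(-141) = 6 - 1/141 = 845/141 ≈ 5.9929)
D(F) = 845/141 + F² + 25*F (D(F) = (F² + (5*5)*F) + 845/141 = (F² + 25*F) + 845/141 = 845/141 + F² + 25*F)
10275 - D(32) = 10275 - (845/141 + 32² + 25*32) = 10275 - (845/141 + 1024 + 800) = 10275 - 1*258029/141 = 10275 - 258029/141 = 1190746/141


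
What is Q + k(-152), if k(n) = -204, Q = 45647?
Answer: 45443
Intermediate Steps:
Q + k(-152) = 45647 - 204 = 45443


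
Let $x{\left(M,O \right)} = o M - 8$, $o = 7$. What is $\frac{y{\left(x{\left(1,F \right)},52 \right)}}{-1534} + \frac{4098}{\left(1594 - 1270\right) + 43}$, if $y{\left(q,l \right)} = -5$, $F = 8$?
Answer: $\frac{6288167}{562978} \approx 11.169$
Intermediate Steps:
$x{\left(M,O \right)} = -8 + 7 M$ ($x{\left(M,O \right)} = 7 M - 8 = -8 + 7 M$)
$\frac{y{\left(x{\left(1,F \right)},52 \right)}}{-1534} + \frac{4098}{\left(1594 - 1270\right) + 43} = - \frac{5}{-1534} + \frac{4098}{\left(1594 - 1270\right) + 43} = \left(-5\right) \left(- \frac{1}{1534}\right) + \frac{4098}{324 + 43} = \frac{5}{1534} + \frac{4098}{367} = \frac{6288167}{562978}$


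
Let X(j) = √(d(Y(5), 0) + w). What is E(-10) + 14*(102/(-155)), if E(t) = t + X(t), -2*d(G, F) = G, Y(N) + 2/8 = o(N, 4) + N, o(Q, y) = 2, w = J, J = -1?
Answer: -2978/155 + I*√70/4 ≈ -19.213 + 2.0917*I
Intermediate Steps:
w = -1
Y(N) = 7/4 + N (Y(N) = -¼ + (2 + N) = 7/4 + N)
d(G, F) = -G/2
X(j) = I*√70/4 (X(j) = √(-(7/4 + 5)/2 - 1) = √(-½*27/4 - 1) = √(-27/8 - 1) = √(-35/8) = I*√70/4)
E(t) = t + I*√70/4
E(-10) + 14*(102/(-155)) = (-10 + I*√70/4) + 14*(102/(-155)) = (-10 + I*√70/4) + 14*(102*(-1/155)) = (-10 + I*√70/4) + 14*(-102/155) = (-10 + I*√70/4) - 1428/155 = -2978/155 + I*√70/4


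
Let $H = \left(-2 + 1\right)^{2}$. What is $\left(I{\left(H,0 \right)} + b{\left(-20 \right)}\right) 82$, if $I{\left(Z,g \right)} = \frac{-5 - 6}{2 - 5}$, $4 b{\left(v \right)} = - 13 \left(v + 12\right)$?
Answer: $\frac{7298}{3} \approx 2432.7$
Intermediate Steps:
$b{\left(v \right)} = -39 - \frac{13 v}{4}$ ($b{\left(v \right)} = \frac{\left(-13\right) \left(v + 12\right)}{4} = \frac{\left(-13\right) \left(12 + v\right)}{4} = \frac{-156 - 13 v}{4} = -39 - \frac{13 v}{4}$)
$H = 1$ ($H = \left(-1\right)^{2} = 1$)
$I{\left(Z,g \right)} = \frac{11}{3}$ ($I{\left(Z,g \right)} = - \frac{11}{-3} = \left(-11\right) \left(- \frac{1}{3}\right) = \frac{11}{3}$)
$\left(I{\left(H,0 \right)} + b{\left(-20 \right)}\right) 82 = \left(\frac{11}{3} - -26\right) 82 = \left(\frac{11}{3} + \left(-39 + 65\right)\right) 82 = \left(\frac{11}{3} + 26\right) 82 = \frac{89}{3} \cdot 82 = \frac{7298}{3}$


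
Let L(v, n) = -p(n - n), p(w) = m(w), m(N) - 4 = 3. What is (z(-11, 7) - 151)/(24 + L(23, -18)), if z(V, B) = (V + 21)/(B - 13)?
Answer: -458/51 ≈ -8.9804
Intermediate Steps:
m(N) = 7 (m(N) = 4 + 3 = 7)
p(w) = 7
L(v, n) = -7 (L(v, n) = -1*7 = -7)
z(V, B) = (21 + V)/(-13 + B)
(z(-11, 7) - 151)/(24 + L(23, -18)) = ((21 - 11)/(-13 + 7) - 151)/(24 - 7) = (10/(-6) - 151)/17 = (-⅙*10 - 151)*(1/17) = (-5/3 - 151)*(1/17) = -458/3*1/17 = -458/51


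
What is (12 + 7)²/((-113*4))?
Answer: -361/452 ≈ -0.79867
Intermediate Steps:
(12 + 7)²/((-113*4)) = 19²/(-452) = 361*(-1/452) = -361/452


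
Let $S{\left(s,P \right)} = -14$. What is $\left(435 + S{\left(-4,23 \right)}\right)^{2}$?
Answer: $177241$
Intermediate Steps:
$\left(435 + S{\left(-4,23 \right)}\right)^{2} = \left(435 - 14\right)^{2} = 421^{2} = 177241$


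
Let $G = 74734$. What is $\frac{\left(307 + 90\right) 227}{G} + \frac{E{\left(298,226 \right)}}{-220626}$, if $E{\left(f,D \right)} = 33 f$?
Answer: $\frac{3191276723}{2748043914} \approx 1.1613$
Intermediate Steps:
$\frac{\left(307 + 90\right) 227}{G} + \frac{E{\left(298,226 \right)}}{-220626} = \frac{\left(307 + 90\right) 227}{74734} + \frac{33 \cdot 298}{-220626} = 397 \cdot 227 \cdot \frac{1}{74734} + 9834 \left(- \frac{1}{220626}\right) = 90119 \cdot \frac{1}{74734} - \frac{1639}{36771} = \frac{90119}{74734} - \frac{1639}{36771} = \frac{3191276723}{2748043914}$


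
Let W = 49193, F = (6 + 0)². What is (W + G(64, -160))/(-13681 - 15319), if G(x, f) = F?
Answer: -49229/29000 ≈ -1.6976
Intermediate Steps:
F = 36 (F = 6² = 36)
G(x, f) = 36
(W + G(64, -160))/(-13681 - 15319) = (49193 + 36)/(-13681 - 15319) = 49229/(-29000) = 49229*(-1/29000) = -49229/29000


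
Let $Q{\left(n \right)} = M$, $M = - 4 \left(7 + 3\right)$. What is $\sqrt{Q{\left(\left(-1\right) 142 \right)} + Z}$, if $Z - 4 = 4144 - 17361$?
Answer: $i \sqrt{13253} \approx 115.12 i$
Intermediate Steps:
$M = -40$ ($M = \left(-4\right) 10 = -40$)
$Q{\left(n \right)} = -40$
$Z = -13213$ ($Z = 4 + \left(4144 - 17361\right) = 4 - 13217 = -13213$)
$\sqrt{Q{\left(\left(-1\right) 142 \right)} + Z} = \sqrt{-40 - 13213} = \sqrt{-13253} = i \sqrt{13253}$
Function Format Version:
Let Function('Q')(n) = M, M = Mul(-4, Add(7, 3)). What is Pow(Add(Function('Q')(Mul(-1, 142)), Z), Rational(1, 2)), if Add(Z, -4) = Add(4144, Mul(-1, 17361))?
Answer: Mul(I, Pow(13253, Rational(1, 2))) ≈ Mul(115.12, I)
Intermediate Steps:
M = -40 (M = Mul(-4, 10) = -40)
Function('Q')(n) = -40
Z = -13213 (Z = Add(4, Add(4144, Mul(-1, 17361))) = Add(4, Add(4144, -17361)) = Add(4, -13217) = -13213)
Pow(Add(Function('Q')(Mul(-1, 142)), Z), Rational(1, 2)) = Pow(Add(-40, -13213), Rational(1, 2)) = Pow(-13253, Rational(1, 2)) = Mul(I, Pow(13253, Rational(1, 2)))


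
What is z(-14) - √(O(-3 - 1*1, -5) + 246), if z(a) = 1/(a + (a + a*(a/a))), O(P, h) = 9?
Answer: -1/42 - √255 ≈ -15.993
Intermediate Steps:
z(a) = 1/(3*a) (z(a) = 1/(a + (a + a*1)) = 1/(a + (a + a)) = 1/(a + 2*a) = 1/(3*a))
z(-14) - √(O(-3 - 1*1, -5) + 246) = (⅓)/(-14) - √(9 + 246) = (⅓)*(-1/14) - √255 = -1/42 - √255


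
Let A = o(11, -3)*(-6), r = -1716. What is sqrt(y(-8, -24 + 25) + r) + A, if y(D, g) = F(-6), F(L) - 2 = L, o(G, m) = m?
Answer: 18 + 2*I*sqrt(430) ≈ 18.0 + 41.473*I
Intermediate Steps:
F(L) = 2 + L
y(D, g) = -4 (y(D, g) = 2 - 6 = -4)
A = 18 (A = -3*(-6) = 18)
sqrt(y(-8, -24 + 25) + r) + A = sqrt(-4 - 1716) + 18 = sqrt(-1720) + 18 = 2*I*sqrt(430) + 18 = 18 + 2*I*sqrt(430)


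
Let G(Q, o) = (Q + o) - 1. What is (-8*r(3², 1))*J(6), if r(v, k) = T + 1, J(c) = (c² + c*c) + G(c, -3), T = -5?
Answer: 2368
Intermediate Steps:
G(Q, o) = -1 + Q + o
J(c) = -4 + c + 2*c² (J(c) = (c² + c*c) + (-1 + c - 3) = (c² + c²) + (-4 + c) = 2*c² + (-4 + c) = -4 + c + 2*c²)
r(v, k) = -4 (r(v, k) = -5 + 1 = -4)
(-8*r(3², 1))*J(6) = (-8*(-4))*(-4 + 6 + 2*6²) = 32*(-4 + 6 + 2*36) = 32*(-4 + 6 + 72) = 32*74 = 2368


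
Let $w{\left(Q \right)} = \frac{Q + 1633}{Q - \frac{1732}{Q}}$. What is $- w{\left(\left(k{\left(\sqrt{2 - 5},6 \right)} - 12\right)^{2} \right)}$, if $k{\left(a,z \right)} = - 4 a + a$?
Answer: $\frac{18 \left(- 7468 \sqrt{3} + 10511 i\right)}{3595 i + 16848 \sqrt{3}} \approx -7.0726 + 7.3548 i$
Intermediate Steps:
$k{\left(a,z \right)} = - 3 a$
$w{\left(Q \right)} = \frac{1633 + Q}{Q - \frac{1732}{Q}}$
$- w{\left(\left(k{\left(\sqrt{2 - 5},6 \right)} - 12\right)^{2} \right)} = - \frac{\left(- 3 \sqrt{2 - 5} - 12\right)^{2} \left(1633 + \left(- 3 \sqrt{2 - 5} - 12\right)^{2}\right)}{-1732 + \left(\left(- 3 \sqrt{2 - 5} - 12\right)^{2}\right)^{2}} = - \frac{\left(- 3 \sqrt{-3} - 12\right)^{2} \left(1633 + \left(- 3 \sqrt{-3} - 12\right)^{2}\right)}{-1732 + \left(\left(- 3 \sqrt{-3} - 12\right)^{2}\right)^{2}} = - \frac{\left(- 3 i \sqrt{3} - 12\right)^{2} \left(1633 + \left(- 3 i \sqrt{3} - 12\right)^{2}\right)}{-1732 + \left(\left(- 3 i \sqrt{3} - 12\right)^{2}\right)^{2}} = - \frac{\left(-12 - 3 i \sqrt{3}\right)^{2} \left(1633 + \left(-12 - 3 i \sqrt{3}\right)^{2}\right)}{-1732 + \left(\left(-12 - 3 i \sqrt{3}\right)^{2}\right)^{2}} = - \frac{\left(-12 - 3 i \sqrt{3}\right)^{2} \left(1633 + \left(-12 - 3 i \sqrt{3}\right)^{2}\right)}{-1732 + \left(-12 - 3 i \sqrt{3}\right)^{4}}$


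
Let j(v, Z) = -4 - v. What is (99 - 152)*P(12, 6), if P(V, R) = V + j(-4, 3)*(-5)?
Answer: -636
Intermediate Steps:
P(V, R) = V (P(V, R) = V + (-4 - 1*(-4))*(-5) = V + (-4 + 4)*(-5) = V + 0*(-5) = V + 0 = V)
(99 - 152)*P(12, 6) = (99 - 152)*12 = -53*12 = -636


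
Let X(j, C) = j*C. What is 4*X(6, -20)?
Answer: -480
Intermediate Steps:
X(j, C) = C*j
4*X(6, -20) = 4*(-20*6) = 4*(-120) = -480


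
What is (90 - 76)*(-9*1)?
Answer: -126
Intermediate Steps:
(90 - 76)*(-9*1) = 14*(-9) = -126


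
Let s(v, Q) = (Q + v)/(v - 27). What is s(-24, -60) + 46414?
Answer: 789066/17 ≈ 46416.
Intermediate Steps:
s(v, Q) = (Q + v)/(-27 + v)
s(-24, -60) + 46414 = (-60 - 24)/(-27 - 24) + 46414 = -84/(-51) + 46414 = -1/51*(-84) + 46414 = 28/17 + 46414 = 789066/17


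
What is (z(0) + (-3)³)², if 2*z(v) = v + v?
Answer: 729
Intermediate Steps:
z(v) = v (z(v) = (v + v)/2 = (2*v)/2 = v)
(z(0) + (-3)³)² = (0 + (-3)³)² = (0 - 27)² = (-27)² = 729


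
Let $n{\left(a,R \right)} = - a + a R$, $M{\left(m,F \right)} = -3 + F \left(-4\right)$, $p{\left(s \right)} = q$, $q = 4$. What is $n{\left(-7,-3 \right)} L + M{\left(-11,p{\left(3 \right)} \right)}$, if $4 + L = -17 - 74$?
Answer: $-2679$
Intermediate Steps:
$p{\left(s \right)} = 4$
$M{\left(m,F \right)} = -3 - 4 F$
$L = -95$ ($L = -4 - 91 = -95$)
$n{\left(a,R \right)} = - a + R a$
$n{\left(-7,-3 \right)} L + M{\left(-11,p{\left(3 \right)} \right)} = - 7 \left(-1 - 3\right) \left(-95\right) - 19 = \left(-7\right) \left(-4\right) \left(-95\right) - 19 = 28 \left(-95\right) - 19 = -2660 - 19 = -2679$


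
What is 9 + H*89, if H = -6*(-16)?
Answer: 8553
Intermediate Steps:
H = 96
9 + H*89 = 9 + 96*89 = 9 + 8544 = 8553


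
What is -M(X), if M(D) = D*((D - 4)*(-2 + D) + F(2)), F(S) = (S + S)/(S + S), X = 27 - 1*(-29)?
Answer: -157304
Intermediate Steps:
X = 56 (X = 27 + 29 = 56)
F(S) = 1 (F(S) = (2*S)/((2*S)) = (2*S)*(1/(2*S)) = 1)
M(D) = D*(1 + (-4 + D)*(-2 + D)) (M(D) = D*((D - 4)*(-2 + D) + 1) = D*((-4 + D)*(-2 + D) + 1) = D*(1 + (-4 + D)*(-2 + D)))
-M(X) = -56*(9 + 56**2 - 6*56) = -56*(9 + 3136 - 336) = -56*2809 = -1*157304 = -157304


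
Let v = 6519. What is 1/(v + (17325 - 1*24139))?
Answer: -1/295 ≈ -0.0033898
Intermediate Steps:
1/(v + (17325 - 1*24139)) = 1/(6519 + (17325 - 1*24139)) = 1/(6519 + (17325 - 24139)) = 1/(6519 - 6814) = 1/(-295) = -1/295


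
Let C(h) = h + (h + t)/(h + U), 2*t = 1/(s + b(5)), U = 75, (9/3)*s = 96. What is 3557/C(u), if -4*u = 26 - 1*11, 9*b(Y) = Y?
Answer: -396036380/423361 ≈ -935.46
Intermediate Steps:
s = 32 (s = (1/3)*96 = 32)
b(Y) = Y/9
t = 9/586 (t = 1/(2*(32 + (1/9)*5)) = 1/(2*(32 + 5/9)) = 1/(2*(293/9)) = (1/2)*(9/293) = 9/586 ≈ 0.015358)
u = -15/4 (u = -(26 - 1*11)/4 = -(26 - 11)/4 = -1/4*15 = -15/4 ≈ -3.7500)
C(h) = h + (9/586 + h)/(75 + h) (C(h) = h + (h + 9/586)/(h + 75) = h + (9/586 + h)/(75 + h))
3557/C(u) = 3557/(((9/586 + (-15/4)**2 + 76*(-15/4))/(75 - 15/4))) = 3557/(((9/586 + 225/16 - 285)/(285/4))) = 3557/(((4/285)*(-1270083/4688))) = 3557/(-423361/111340) = 3557*(-111340/423361) = -396036380/423361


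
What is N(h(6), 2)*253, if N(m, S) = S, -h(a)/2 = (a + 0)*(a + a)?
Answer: 506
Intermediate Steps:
h(a) = -4*a² (h(a) = -2*(a + 0)*(a + a) = -2*a*2*a = -4*a²)
N(h(6), 2)*253 = 2*253 = 506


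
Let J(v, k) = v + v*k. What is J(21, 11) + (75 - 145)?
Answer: 182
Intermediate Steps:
J(v, k) = v + k*v
J(21, 11) + (75 - 145) = 21*(1 + 11) + (75 - 145) = 21*12 - 70 = 252 - 70 = 182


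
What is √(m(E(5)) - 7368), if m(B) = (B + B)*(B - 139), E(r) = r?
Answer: 2*I*√2177 ≈ 93.317*I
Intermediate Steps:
m(B) = 2*B*(-139 + B) (m(B) = (2*B)*(-139 + B) = 2*B*(-139 + B))
√(m(E(5)) - 7368) = √(2*5*(-139 + 5) - 7368) = √(2*5*(-134) - 7368) = √(-1340 - 7368) = √(-8708) = 2*I*√2177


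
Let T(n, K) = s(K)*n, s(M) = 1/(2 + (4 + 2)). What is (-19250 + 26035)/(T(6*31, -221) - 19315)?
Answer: -27140/77167 ≈ -0.35170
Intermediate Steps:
s(M) = ⅛ (s(M) = 1/(2 + 6) = 1/8 = ⅛)
T(n, K) = n/8
(-19250 + 26035)/(T(6*31, -221) - 19315) = (-19250 + 26035)/((6*31)/8 - 19315) = 6785/((⅛)*186 - 19315) = 6785/(93/4 - 19315) = 6785/(-77167/4) = 6785*(-4/77167) = -27140/77167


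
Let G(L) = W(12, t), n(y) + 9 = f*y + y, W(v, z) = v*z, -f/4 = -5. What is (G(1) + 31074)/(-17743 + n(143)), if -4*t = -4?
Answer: -31086/14749 ≈ -2.1077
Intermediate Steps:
f = 20 (f = -4*(-5) = 20)
t = 1 (t = -¼*(-4) = 1)
n(y) = -9 + 21*y (n(y) = -9 + (20*y + y) = -9 + 21*y)
G(L) = 12 (G(L) = 12*1 = 12)
(G(1) + 31074)/(-17743 + n(143)) = (12 + 31074)/(-17743 + (-9 + 21*143)) = 31086/(-17743 + (-9 + 3003)) = 31086/(-17743 + 2994) = 31086/(-14749) = 31086*(-1/14749) = -31086/14749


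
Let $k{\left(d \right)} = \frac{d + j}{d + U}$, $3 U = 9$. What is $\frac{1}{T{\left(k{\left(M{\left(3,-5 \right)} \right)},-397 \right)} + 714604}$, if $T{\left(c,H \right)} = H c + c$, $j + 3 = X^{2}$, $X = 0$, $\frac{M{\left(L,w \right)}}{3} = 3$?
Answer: $\frac{1}{714406} \approx 1.3998 \cdot 10^{-6}$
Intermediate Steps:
$M{\left(L,w \right)} = 9$ ($M{\left(L,w \right)} = 3 \cdot 3 = 9$)
$j = -3$ ($j = -3 + 0^{2} = -3 + 0 = -3$)
$U = 3$ ($U = \frac{1}{3} \cdot 9 = 3$)
$k{\left(d \right)} = \frac{-3 + d}{3 + d}$ ($k{\left(d \right)} = \frac{d - 3}{d + 3} = \frac{-3 + d}{3 + d}$)
$T{\left(c,H \right)} = c + H c$
$\frac{1}{T{\left(k{\left(M{\left(3,-5 \right)} \right)},-397 \right)} + 714604} = \frac{1}{\frac{-3 + 9}{3 + 9} \left(1 - 397\right) + 714604} = \frac{1}{\frac{1}{12} \cdot 6 \left(-396\right) + 714604} = \frac{1}{\frac{1}{2} \left(-396\right) + 714604} = \frac{1}{-198 + 714604} = \frac{1}{714406}$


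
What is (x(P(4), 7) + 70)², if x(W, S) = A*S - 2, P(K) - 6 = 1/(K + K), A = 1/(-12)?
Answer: 654481/144 ≈ 4545.0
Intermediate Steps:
A = -1/12 ≈ -0.083333
P(K) = 6 + 1/(2*K) (P(K) = 6 + 1/(K + K) = 6 + 1/(2*K))
x(W, S) = -2 - S/12 (x(W, S) = -S/12 - 2 = -2 - S/12)
(x(P(4), 7) + 70)² = ((-2 - 1/12*7) + 70)² = ((-2 - 7/12) + 70)² = (-31/12 + 70)² = (809/12)² = 654481/144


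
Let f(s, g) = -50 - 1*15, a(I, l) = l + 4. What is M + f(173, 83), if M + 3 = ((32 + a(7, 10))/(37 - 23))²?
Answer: -2803/49 ≈ -57.204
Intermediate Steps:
a(I, l) = 4 + l
f(s, g) = -65 (f(s, g) = -50 - 15 = -65)
M = 382/49 (M = -3 + ((32 + (4 + 10))/(37 - 23))² = -3 + ((32 + 14)/14)² = -3 + (46*(1/14))² = -3 + (23/7)² = -3 + 529/49 = 382/49 ≈ 7.7959)
M + f(173, 83) = 382/49 - 65 = -2803/49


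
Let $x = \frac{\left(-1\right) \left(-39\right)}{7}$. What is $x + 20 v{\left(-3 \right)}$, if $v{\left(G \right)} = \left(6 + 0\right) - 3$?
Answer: $\frac{459}{7} \approx 65.571$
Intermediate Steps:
$v{\left(G \right)} = 3$ ($v{\left(G \right)} = 6 - 3 = 3$)
$x = \frac{39}{7}$ ($x = 39 \cdot \frac{1}{7} = \frac{39}{7} \approx 5.5714$)
$x + 20 v{\left(-3 \right)} = \frac{39}{7} + 20 \cdot 3 = \frac{39}{7} + 60 = \frac{459}{7}$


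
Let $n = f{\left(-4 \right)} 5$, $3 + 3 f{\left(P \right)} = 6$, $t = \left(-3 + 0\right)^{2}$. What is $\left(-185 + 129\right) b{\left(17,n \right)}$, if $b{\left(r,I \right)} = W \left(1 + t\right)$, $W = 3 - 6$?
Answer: $1680$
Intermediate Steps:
$t = 9$ ($t = \left(-3\right)^{2} = 9$)
$f{\left(P \right)} = 1$ ($f{\left(P \right)} = -1 + \frac{1}{3} \cdot 6 = -1 + 2 = 1$)
$n = 5$ ($n = 1 \cdot 5 = 5$)
$W = -3$ ($W = 3 - 6 = -3$)
$b{\left(r,I \right)} = -30$ ($b{\left(r,I \right)} = - 3 \left(1 + 9\right) = \left(-3\right) 10 = -30$)
$\left(-185 + 129\right) b{\left(17,n \right)} = \left(-185 + 129\right) \left(-30\right) = \left(-56\right) \left(-30\right) = 1680$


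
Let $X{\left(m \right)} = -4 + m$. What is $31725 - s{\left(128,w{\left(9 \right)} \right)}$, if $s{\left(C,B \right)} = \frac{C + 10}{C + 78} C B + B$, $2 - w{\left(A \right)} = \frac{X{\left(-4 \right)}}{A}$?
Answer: $\frac{29176765}{927} \approx 31474.0$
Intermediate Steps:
$w{\left(A \right)} = 2 + \frac{8}{A}$ ($w{\left(A \right)} = 2 - \frac{-4 - 4}{A} = 2 - - \frac{8}{A} = 2 + \frac{8}{A}$)
$s{\left(C,B \right)} = B + \frac{B C \left(10 + C\right)}{78 + C}$ ($s{\left(C,B \right)} = \frac{10 + C}{78 + C} C B + B = \frac{C \left(10 + C\right)}{78 + C} B + B = \frac{B C \left(10 + C\right)}{78 + C} + B = B + \frac{B C \left(10 + C\right)}{78 + C}$)
$31725 - s{\left(128,w{\left(9 \right)} \right)} = 31725 - \frac{\left(2 + \frac{8}{9}\right) \left(78 + 128^{2} + 11 \cdot 128\right)}{78 + 128} = 31725 - \frac{\left(2 + 8 \cdot \frac{1}{9}\right) \left(78 + 16384 + 1408\right)}{206} = 31725 - \left(2 + \frac{8}{9}\right) \frac{1}{206} \cdot 17870 = 31725 - \frac{26}{9} \cdot \frac{1}{206} \cdot 17870 = 31725 - \frac{232310}{927} = \frac{29176765}{927}$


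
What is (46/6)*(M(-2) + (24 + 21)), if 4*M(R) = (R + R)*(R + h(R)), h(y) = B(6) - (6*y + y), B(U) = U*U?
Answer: -23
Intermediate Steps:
B(U) = U²
h(y) = 36 - 7*y (h(y) = 6² - (6*y + y) = 36 - 7*y)
M(R) = R*(36 - 6*R)/2 (M(R) = ((R + R)*(R + (36 - 7*R)))/4 = ((2*R)*(36 - 6*R))/4 = (2*R*(36 - 6*R))/4 = R*(36 - 6*R)/2)
(46/6)*(M(-2) + (24 + 21)) = (46/6)*(3*(-2)*(6 - 1*(-2)) + (24 + 21)) = (46*(⅙))*(3*(-2)*(6 + 2) + 45) = 23*(3*(-2)*8 + 45)/3 = 23*(-48 + 45)/3 = (23/3)*(-3) = -23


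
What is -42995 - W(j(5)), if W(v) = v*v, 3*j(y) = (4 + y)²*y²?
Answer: -498620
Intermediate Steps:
j(y) = y²*(4 + y)²/3 (j(y) = ((4 + y)²*y²)/3 = (y²*(4 + y)²)/3 = y²*(4 + y)²/3)
W(v) = v²
-42995 - W(j(5)) = -42995 - ((⅓)*5²*(4 + 5)²)² = -42995 - ((⅓)*25*9²)² = -42995 - ((⅓)*25*81)² = -42995 - 1*675² = -42995 - 1*455625 = -42995 - 455625 = -498620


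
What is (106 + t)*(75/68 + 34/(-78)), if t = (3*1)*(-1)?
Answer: 182207/2652 ≈ 68.705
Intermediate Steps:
t = -3 (t = 3*(-1) = -3)
(106 + t)*(75/68 + 34/(-78)) = (106 - 3)*(75/68 + 34/(-78)) = 103*(75*(1/68) + 34*(-1/78)) = 103*(75/68 - 17/39) = 103*(1769/2652) = 182207/2652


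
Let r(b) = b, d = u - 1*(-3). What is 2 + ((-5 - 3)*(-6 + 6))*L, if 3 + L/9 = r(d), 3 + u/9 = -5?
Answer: 2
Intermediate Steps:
u = -72 (u = -27 + 9*(-5) = -27 - 45 = -72)
d = -69 (d = -72 - 1*(-3) = -72 + 3 = -69)
L = -648 (L = -27 + 9*(-69) = -27 - 621 = -648)
2 + ((-5 - 3)*(-6 + 6))*L = 2 + ((-5 - 3)*(-6 + 6))*(-648) = 2 - 8*0*(-648) = 2 + 0*(-648) = 2 + 0 = 2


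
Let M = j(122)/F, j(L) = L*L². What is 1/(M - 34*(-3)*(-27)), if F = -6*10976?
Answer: -8232/22897909 ≈ -0.00035951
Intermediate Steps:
F = -65856
j(L) = L³
M = -226981/8232 (M = 122³/(-65856) = 1815848*(-1/65856) = -226981/8232 ≈ -27.573)
1/(M - 34*(-3)*(-27)) = 1/(-226981/8232 - 34*(-3)*(-27)) = 1/(-226981/8232 + 102*(-27)) = 1/(-226981/8232 - 2754) = 1/(-22897909/8232) = -8232/22897909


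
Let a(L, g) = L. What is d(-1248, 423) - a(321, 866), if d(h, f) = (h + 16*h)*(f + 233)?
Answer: -13918017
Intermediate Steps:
d(h, f) = 17*h*(233 + f) (d(h, f) = (17*h)*(233 + f) = 17*h*(233 + f))
d(-1248, 423) - a(321, 866) = 17*(-1248)*(233 + 423) - 1*321 = 17*(-1248)*656 - 321 = -13917696 - 321 = -13918017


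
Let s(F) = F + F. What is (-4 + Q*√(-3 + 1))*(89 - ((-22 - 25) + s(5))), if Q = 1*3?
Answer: -504 + 378*I*√2 ≈ -504.0 + 534.57*I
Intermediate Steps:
Q = 3
s(F) = 2*F
(-4 + Q*√(-3 + 1))*(89 - ((-22 - 25) + s(5))) = (-4 + 3*√(-3 + 1))*(89 - ((-22 - 25) + 2*5)) = (-4 + 3*√(-2))*(89 - (-47 + 10)) = (-4 + 3*(I*√2))*(89 - 1*(-37)) = (-4 + 3*I*√2)*(89 + 37) = (-4 + 3*I*√2)*126 = -504 + 378*I*√2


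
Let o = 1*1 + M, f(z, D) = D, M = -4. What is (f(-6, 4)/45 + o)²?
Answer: 17161/2025 ≈ 8.4746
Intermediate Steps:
o = -3 (o = 1*1 - 4 = 1 - 4 = -3)
(f(-6, 4)/45 + o)² = (4/45 - 3)² = (-131/45)² = 17161/2025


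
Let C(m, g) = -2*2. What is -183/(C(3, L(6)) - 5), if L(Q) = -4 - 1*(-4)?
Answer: 61/3 ≈ 20.333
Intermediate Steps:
L(Q) = 0 (L(Q) = -4 + 4 = 0)
C(m, g) = -4
-183/(C(3, L(6)) - 5) = -183/(-4 - 5) = -183/(-9) = -183*(-⅑) = 61/3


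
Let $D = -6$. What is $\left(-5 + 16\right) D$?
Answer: $-66$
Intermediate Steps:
$\left(-5 + 16\right) D = \left(-5 + 16\right) \left(-6\right) = 11 \left(-6\right) = -66$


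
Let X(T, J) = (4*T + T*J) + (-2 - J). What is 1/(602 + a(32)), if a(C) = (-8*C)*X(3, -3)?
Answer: -1/422 ≈ -0.0023697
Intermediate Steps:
X(T, J) = -2 - J + 4*T + J*T (X(T, J) = (4*T + J*T) + (-2 - J) = -2 - J + 4*T + J*T)
a(C) = -32*C (a(C) = (-8*C)*(-2 - 1*(-3) + 4*3 - 3*3) = (-8*C)*(-2 + 3 + 12 - 9) = -8*C*4 = -32*C)
1/(602 + a(32)) = 1/(602 - 32*32) = 1/(602 - 1024) = 1/(-422) = -1/422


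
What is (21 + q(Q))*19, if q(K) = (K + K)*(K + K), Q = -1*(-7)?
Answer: 4123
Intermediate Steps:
Q = 7
q(K) = 4*K² (q(K) = (2*K)*(2*K) = 4*K²)
(21 + q(Q))*19 = (21 + 4*7²)*19 = (21 + 4*49)*19 = (21 + 196)*19 = 217*19 = 4123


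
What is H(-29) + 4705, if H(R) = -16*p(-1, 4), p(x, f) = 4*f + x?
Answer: 4465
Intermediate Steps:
p(x, f) = x + 4*f
H(R) = -240 (H(R) = -16*(-1 + 4*4) = -16*(-1 + 16) = -16*15 = -240)
H(-29) + 4705 = -240 + 4705 = 4465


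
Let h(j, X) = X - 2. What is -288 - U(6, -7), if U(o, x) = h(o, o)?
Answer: -292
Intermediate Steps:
h(j, X) = -2 + X
U(o, x) = -2 + o
-288 - U(6, -7) = -288 - (-2 + 6) = -288 - 1*4 = -288 - 4 = -292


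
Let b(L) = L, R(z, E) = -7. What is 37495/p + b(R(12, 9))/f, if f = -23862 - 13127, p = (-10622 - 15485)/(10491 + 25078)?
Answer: -49330736796046/965671823 ≈ -51084.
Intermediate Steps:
p = -26107/35569 ≈ -0.73398
f = -36989
37495/p + b(R(12, 9))/f = 37495/(-26107/35569) - 7/(-36989) = 37495*(-35569/26107) - 7*(-1/36989) = -1333659655/26107 + 7/36989 = -49330736796046/965671823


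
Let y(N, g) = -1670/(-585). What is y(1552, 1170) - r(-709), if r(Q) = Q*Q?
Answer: -58813343/117 ≈ -5.0268e+5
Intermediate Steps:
y(N, g) = 334/117 (y(N, g) = -1670*(-1/585) = 334/117)
r(Q) = Q**2
y(1552, 1170) - r(-709) = 334/117 - 1*(-709)**2 = 334/117 - 1*502681 = 334/117 - 502681 = -58813343/117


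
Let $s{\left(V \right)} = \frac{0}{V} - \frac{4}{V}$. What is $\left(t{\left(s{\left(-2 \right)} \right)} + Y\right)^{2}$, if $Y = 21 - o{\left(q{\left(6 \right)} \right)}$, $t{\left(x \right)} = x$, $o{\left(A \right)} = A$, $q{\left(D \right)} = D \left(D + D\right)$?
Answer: $2401$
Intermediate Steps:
$q{\left(D \right)} = 2 D^{2}$ ($q{\left(D \right)} = D 2 D = 2 D^{2}$)
$s{\left(V \right)} = - \frac{4}{V}$ ($s{\left(V \right)} = 0 - \frac{4}{V} = - \frac{4}{V}$)
$Y = -51$ ($Y = 21 - 2 \cdot 6^{2} = 21 - 2 \cdot 36 = 21 - 72 = -51$)
$\left(t{\left(s{\left(-2 \right)} \right)} + Y\right)^{2} = \left(- \frac{4}{-2} - 51\right)^{2} = \left(\left(-4\right) \left(- \frac{1}{2}\right) - 51\right)^{2} = \left(2 - 51\right)^{2} = \left(-49\right)^{2} = 2401$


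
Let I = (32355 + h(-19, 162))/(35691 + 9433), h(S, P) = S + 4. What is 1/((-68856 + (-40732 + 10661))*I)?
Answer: -11281/799824795 ≈ -1.4104e-5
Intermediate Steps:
h(S, P) = 4 + S
I = 8085/11281 (I = (32355 + (4 - 19))/(35691 + 9433) = (32355 - 15)/45124 = 32340*(1/45124) = 8085/11281 ≈ 0.71669)
1/((-68856 + (-40732 + 10661))*I) = 1/((-68856 + (-40732 + 10661))*(8085/11281)) = (11281/8085)/(-68856 - 30071) = (11281/8085)/(-98927) = -1/98927*11281/8085 = -11281/799824795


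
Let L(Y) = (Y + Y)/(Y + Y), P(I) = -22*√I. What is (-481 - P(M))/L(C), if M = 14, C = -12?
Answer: -481 + 22*√14 ≈ -398.68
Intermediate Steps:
L(Y) = 1 (L(Y) = (2*Y)/((2*Y)) = (2*Y)*(1/(2*Y)) = 1)
(-481 - P(M))/L(C) = (-481 - (-22)*√14)/1 = (-481 + 22*√14)*1 = -481 + 22*√14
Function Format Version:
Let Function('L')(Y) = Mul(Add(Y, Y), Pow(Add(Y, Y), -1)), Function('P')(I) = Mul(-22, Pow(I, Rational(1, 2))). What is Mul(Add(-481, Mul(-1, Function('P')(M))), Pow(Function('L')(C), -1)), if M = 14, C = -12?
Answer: Add(-481, Mul(22, Pow(14, Rational(1, 2)))) ≈ -398.68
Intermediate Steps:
Function('L')(Y) = 1 (Function('L')(Y) = Mul(Mul(2, Y), Pow(Mul(2, Y), -1)) = Mul(Mul(2, Y), Mul(Rational(1, 2), Pow(Y, -1))) = 1)
Mul(Add(-481, Mul(-1, Function('P')(M))), Pow(Function('L')(C), -1)) = Mul(Add(-481, Mul(-1, Mul(-22, Pow(14, Rational(1, 2))))), Pow(1, -1)) = Mul(Add(-481, Mul(22, Pow(14, Rational(1, 2)))), 1) = Add(-481, Mul(22, Pow(14, Rational(1, 2))))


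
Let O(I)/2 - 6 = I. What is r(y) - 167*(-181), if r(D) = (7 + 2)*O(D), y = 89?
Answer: 31937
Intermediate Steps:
O(I) = 12 + 2*I
r(D) = 108 + 18*D (r(D) = (7 + 2)*(12 + 2*D) = 9*(12 + 2*D) = 108 + 18*D)
r(y) - 167*(-181) = (108 + 18*89) - 167*(-181) = (108 + 1602) - 1*(-30227) = 1710 + 30227 = 31937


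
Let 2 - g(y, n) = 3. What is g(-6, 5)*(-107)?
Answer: 107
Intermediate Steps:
g(y, n) = -1 (g(y, n) = 2 - 1*3 = 2 - 3 = -1)
g(-6, 5)*(-107) = -1*(-107) = 107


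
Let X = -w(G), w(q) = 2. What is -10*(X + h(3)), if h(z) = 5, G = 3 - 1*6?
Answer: -30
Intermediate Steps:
G = -3 (G = 3 - 6 = -3)
X = -2 (X = -1*2 = -2)
-10*(X + h(3)) = -10*(-2 + 5) = -10*3 = -1*30 = -30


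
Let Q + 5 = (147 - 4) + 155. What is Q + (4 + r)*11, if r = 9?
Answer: 436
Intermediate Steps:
Q = 293 (Q = -5 + ((147 - 4) + 155) = -5 + (143 + 155) = -5 + 298 = 293)
Q + (4 + r)*11 = 293 + (4 + 9)*11 = 293 + 13*11 = 293 + 143 = 436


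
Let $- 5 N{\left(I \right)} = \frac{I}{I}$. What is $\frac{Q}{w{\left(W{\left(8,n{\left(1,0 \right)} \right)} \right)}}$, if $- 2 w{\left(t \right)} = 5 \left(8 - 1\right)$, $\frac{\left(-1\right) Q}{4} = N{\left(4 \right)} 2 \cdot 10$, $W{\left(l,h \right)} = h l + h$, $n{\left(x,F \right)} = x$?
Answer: $- \frac{32}{35} \approx -0.91429$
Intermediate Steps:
$N{\left(I \right)} = - \frac{1}{5}$ ($N{\left(I \right)} = - \frac{I \frac{1}{I}}{5} = \left(- \frac{1}{5}\right) 1 = - \frac{1}{5}$)
$W{\left(l,h \right)} = h + h l$
$Q = 16$ ($Q = - 4 \left(- \frac{1}{5}\right) 2 \cdot 10 = - 4 \left(\left(- \frac{2}{5}\right) 10\right) = \left(-4\right) \left(-4\right) = 16$)
$w{\left(t \right)} = - \frac{35}{2}$ ($w{\left(t \right)} = - \frac{5 \left(8 - 1\right)}{2} = - \frac{5 \cdot 7}{2} = \left(- \frac{1}{2}\right) 35 = - \frac{35}{2}$)
$\frac{Q}{w{\left(W{\left(8,n{\left(1,0 \right)} \right)} \right)}} = \frac{16}{- \frac{35}{2}} = 16 \left(- \frac{2}{35}\right) = - \frac{32}{35}$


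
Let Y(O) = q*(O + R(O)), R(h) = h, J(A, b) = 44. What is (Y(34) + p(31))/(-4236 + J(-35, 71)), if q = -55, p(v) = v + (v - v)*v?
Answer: 3709/4192 ≈ 0.88478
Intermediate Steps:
p(v) = v (p(v) = v + 0*v = v + 0 = v)
Y(O) = -110*O (Y(O) = -55*(O + O) = -110*O)
(Y(34) + p(31))/(-4236 + J(-35, 71)) = (-110*34 + 31)/(-4236 + 44) = (-3740 + 31)/(-4192) = -3709*(-1/4192) = 3709/4192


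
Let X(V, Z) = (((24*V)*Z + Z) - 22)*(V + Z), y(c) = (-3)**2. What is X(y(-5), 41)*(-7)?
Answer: -3106250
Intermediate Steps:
y(c) = 9
X(V, Z) = (V + Z)*(-22 + Z + 24*V*Z) (X(V, Z) = ((24*V*Z + Z) - 22)*(V + Z) = ((Z + 24*V*Z) - 22)*(V + Z) = (-22 + Z + 24*V*Z)*(V + Z) = (V + Z)*(-22 + Z + 24*V*Z))
X(y(-5), 41)*(-7) = (41**2 - 22*9 - 22*41 + 9*41 + 24*9*41**2 + 24*41*9**2)*(-7) = (1681 - 198 - 902 + 369 + 24*9*1681 + 24*41*81)*(-7) = (1681 - 198 - 902 + 369 + 363096 + 79704)*(-7) = 443750*(-7) = -3106250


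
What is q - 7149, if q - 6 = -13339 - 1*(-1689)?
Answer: -18793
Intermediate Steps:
q = -11644 (q = 6 + (-13339 - 1*(-1689)) = 6 + (-13339 + 1689) = 6 - 11650 = -11644)
q - 7149 = -11644 - 7149 = -18793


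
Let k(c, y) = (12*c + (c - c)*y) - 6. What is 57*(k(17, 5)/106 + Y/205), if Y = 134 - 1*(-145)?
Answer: 1999674/10865 ≈ 184.05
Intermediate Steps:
Y = 279 (Y = 134 + 145 = 279)
k(c, y) = -6 + 12*c (k(c, y) = (12*c + 0*y) - 6 = (12*c + 0) - 6 = 12*c - 6 = -6 + 12*c)
57*(k(17, 5)/106 + Y/205) = 57*((-6 + 12*17)/106 + 279/205) = 57*((-6 + 204)*(1/106) + 279*(1/205)) = 57*(198*(1/106) + 279/205) = 57*(99/53 + 279/205) = 57*(35082/10865) = 1999674/10865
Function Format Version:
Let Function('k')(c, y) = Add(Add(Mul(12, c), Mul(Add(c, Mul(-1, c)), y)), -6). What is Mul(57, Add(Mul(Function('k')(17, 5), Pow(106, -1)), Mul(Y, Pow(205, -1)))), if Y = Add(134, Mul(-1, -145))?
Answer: Rational(1999674, 10865) ≈ 184.05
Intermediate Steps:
Y = 279 (Y = Add(134, 145) = 279)
Function('k')(c, y) = Add(-6, Mul(12, c)) (Function('k')(c, y) = Add(Add(Mul(12, c), Mul(0, y)), -6) = Add(Add(Mul(12, c), 0), -6) = Add(Mul(12, c), -6) = Add(-6, Mul(12, c)))
Mul(57, Add(Mul(Function('k')(17, 5), Pow(106, -1)), Mul(Y, Pow(205, -1)))) = Mul(57, Add(Mul(Add(-6, Mul(12, 17)), Pow(106, -1)), Mul(279, Pow(205, -1)))) = Mul(57, Add(Mul(Add(-6, 204), Rational(1, 106)), Mul(279, Rational(1, 205)))) = Mul(57, Add(Mul(198, Rational(1, 106)), Rational(279, 205))) = Mul(57, Add(Rational(99, 53), Rational(279, 205))) = Mul(57, Rational(35082, 10865)) = Rational(1999674, 10865)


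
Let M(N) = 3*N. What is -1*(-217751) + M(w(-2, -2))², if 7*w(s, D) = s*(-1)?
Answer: 10669835/49 ≈ 2.1775e+5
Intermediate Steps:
w(s, D) = -s/7 (w(s, D) = (s*(-1))/7 = (-s)/7 = -s/7)
-1*(-217751) + M(w(-2, -2))² = -1*(-217751) + (3*(-⅐*(-2)))² = 217751 + (3*(2/7))² = 217751 + (6/7)² = 217751 + 36/49 = 10669835/49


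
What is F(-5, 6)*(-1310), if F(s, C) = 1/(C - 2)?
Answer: -655/2 ≈ -327.50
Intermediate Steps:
F(s, C) = 1/(-2 + C)
F(-5, 6)*(-1310) = -1310/(-2 + 6) = -1310/4 = (¼)*(-1310) = -655/2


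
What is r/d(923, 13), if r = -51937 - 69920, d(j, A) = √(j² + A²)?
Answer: -121857*√5042/65546 ≈ -132.01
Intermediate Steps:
d(j, A) = √(A² + j²)
r = -121857
r/d(923, 13) = -121857/√(13² + 923²) = -121857/√(169 + 851929) = -121857*√5042/65546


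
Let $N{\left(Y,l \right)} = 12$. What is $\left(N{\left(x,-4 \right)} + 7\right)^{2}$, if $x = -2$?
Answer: $361$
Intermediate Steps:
$\left(N{\left(x,-4 \right)} + 7\right)^{2} = \left(12 + 7\right)^{2} = 19^{2} = 361$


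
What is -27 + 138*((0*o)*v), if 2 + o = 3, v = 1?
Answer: -27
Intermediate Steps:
o = 1 (o = -2 + 3 = 1)
-27 + 138*((0*o)*v) = -27 + 138*((0*1)*1) = -27 + 138*(0*1) = -27 + 138*0 = -27 + 0 = -27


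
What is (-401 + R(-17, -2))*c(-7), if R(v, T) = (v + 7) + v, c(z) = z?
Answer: 2996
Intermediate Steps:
R(v, T) = 7 + 2*v (R(v, T) = (7 + v) + v = 7 + 2*v)
(-401 + R(-17, -2))*c(-7) = (-401 + (7 + 2*(-17)))*(-7) = (-401 + (7 - 34))*(-7) = (-401 - 27)*(-7) = -428*(-7) = 2996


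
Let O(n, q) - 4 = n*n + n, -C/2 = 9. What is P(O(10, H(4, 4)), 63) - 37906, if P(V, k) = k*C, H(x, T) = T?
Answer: -39040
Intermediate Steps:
C = -18 (C = -2*9 = -18)
O(n, q) = 4 + n + n² (O(n, q) = 4 + (n*n + n) = 4 + (n² + n) = 4 + (n + n²) = 4 + n + n²)
P(V, k) = -18*k (P(V, k) = k*(-18) = -18*k)
P(O(10, H(4, 4)), 63) - 37906 = -18*63 - 37906 = -1134 - 37906 = -39040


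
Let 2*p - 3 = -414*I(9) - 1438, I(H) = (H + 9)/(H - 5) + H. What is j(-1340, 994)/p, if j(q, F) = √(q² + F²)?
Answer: -√695909/1756 ≈ -0.47506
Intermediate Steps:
I(H) = H + (9 + H)/(-5 + H) (I(H) = (9 + H)/(-5 + H) + H = H + (9 + H)/(-5 + H))
j(q, F) = √(F² + q²)
p = -3512 (p = 3/2 + (-414*(9 + 9² - 4*9)/(-5 + 9) - 1438)/2 = 3/2 + (-414*(9 + 81 - 36)/4 - 1438)/2 = 3/2 + (-207*54/2 - 1438)/2 = 3/2 + (-414*27/2 - 1438)/2 = 3/2 + (-5589 - 1438)/2 = 3/2 + (½)*(-7027) = 3/2 - 7027/2 = -3512)
j(-1340, 994)/p = √(994² + (-1340)²)/(-3512) = √(988036 + 1795600)*(-1/3512) = √2783636*(-1/3512) = (2*√695909)*(-1/3512) = -√695909/1756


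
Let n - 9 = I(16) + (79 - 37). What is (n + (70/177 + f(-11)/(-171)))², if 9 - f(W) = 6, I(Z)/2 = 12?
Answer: 64260222016/11309769 ≈ 5681.8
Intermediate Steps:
I(Z) = 24 (I(Z) = 2*12 = 24)
f(W) = 3 (f(W) = 9 - 1*6 = 9 - 6 = 3)
n = 75 (n = 9 + (24 + (79 - 37)) = 9 + (24 + 42) = 9 + 66 = 75)
(n + (70/177 + f(-11)/(-171)))² = (75 + (70/177 + 3/(-171)))² = (75 + (70*(1/177) + 3*(-1/171)))² = (75 + (70/177 - 1/57))² = (75 + 1271/3363)² = (253496/3363)² = 64260222016/11309769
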